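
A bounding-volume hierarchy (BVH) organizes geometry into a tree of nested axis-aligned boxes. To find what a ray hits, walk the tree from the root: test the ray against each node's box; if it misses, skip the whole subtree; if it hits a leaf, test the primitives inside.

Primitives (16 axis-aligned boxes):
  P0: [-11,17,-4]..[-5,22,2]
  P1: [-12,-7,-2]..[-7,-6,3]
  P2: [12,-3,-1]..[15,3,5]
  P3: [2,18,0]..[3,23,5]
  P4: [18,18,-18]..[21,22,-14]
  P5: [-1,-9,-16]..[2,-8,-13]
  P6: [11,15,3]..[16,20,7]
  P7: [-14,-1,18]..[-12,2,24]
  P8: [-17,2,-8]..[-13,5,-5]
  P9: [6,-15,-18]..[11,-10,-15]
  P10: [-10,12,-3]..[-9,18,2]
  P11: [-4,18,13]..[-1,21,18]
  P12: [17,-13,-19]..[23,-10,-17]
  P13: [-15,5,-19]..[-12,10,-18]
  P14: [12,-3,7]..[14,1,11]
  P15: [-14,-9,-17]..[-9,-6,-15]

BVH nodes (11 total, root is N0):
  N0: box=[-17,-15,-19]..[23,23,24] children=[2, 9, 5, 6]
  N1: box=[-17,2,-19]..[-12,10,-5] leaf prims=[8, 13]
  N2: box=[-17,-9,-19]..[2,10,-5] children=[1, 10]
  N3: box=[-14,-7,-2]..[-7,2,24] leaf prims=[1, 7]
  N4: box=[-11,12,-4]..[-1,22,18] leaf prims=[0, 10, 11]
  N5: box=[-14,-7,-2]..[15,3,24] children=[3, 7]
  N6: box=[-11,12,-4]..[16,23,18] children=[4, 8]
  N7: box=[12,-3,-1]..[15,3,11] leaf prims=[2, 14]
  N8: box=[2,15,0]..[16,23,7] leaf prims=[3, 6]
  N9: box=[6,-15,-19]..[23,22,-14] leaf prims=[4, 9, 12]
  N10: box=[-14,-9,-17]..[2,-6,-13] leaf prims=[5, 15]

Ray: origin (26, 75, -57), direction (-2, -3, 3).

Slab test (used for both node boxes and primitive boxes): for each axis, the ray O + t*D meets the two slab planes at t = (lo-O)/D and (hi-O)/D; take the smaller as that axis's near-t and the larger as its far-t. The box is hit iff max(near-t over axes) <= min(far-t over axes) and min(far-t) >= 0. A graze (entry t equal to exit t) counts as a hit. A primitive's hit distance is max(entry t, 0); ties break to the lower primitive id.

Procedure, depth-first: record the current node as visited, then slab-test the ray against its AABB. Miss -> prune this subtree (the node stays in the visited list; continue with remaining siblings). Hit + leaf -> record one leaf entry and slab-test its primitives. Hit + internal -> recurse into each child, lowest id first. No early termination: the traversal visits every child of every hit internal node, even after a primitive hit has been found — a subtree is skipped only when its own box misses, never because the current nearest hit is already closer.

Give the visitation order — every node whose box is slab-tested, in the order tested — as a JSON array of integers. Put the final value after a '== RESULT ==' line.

Trace the traversal:
N0 x:[3/2,43/2] y:[52/3,30] z:[38/3,27] -> hit [52/3,43/2], descend [2, 5, 6, 9]
  N2 x:[12,43/2] y:[65/3,28] z:[38/3,52/3] -> miss, prune
  N5 x:[11/2,20] y:[24,82/3] z:[55/3,27] -> miss, prune
  N6 x:[5,37/2] y:[52/3,21] z:[53/3,25] -> hit [53/3,37/2], descend [4, 8]
    N4 x:[27/2,37/2] y:[53/3,21] z:[53/3,25] -> hit [53/3,37/2] leaf, test {P0@t=53/3, P10(miss), P11(miss)}
    N8 x:[5,12] y:[52/3,20] z:[19,64/3] -> miss, prune
  N9 x:[3/2,10] y:[53/3,30] z:[38/3,43/3] -> miss, prune

7 AABB tests over nodes [0, 2, 5, 6, 4, 8, 9]; 1 leaf entered; closest P0.

== RESULT ==
[0, 2, 5, 6, 4, 8, 9]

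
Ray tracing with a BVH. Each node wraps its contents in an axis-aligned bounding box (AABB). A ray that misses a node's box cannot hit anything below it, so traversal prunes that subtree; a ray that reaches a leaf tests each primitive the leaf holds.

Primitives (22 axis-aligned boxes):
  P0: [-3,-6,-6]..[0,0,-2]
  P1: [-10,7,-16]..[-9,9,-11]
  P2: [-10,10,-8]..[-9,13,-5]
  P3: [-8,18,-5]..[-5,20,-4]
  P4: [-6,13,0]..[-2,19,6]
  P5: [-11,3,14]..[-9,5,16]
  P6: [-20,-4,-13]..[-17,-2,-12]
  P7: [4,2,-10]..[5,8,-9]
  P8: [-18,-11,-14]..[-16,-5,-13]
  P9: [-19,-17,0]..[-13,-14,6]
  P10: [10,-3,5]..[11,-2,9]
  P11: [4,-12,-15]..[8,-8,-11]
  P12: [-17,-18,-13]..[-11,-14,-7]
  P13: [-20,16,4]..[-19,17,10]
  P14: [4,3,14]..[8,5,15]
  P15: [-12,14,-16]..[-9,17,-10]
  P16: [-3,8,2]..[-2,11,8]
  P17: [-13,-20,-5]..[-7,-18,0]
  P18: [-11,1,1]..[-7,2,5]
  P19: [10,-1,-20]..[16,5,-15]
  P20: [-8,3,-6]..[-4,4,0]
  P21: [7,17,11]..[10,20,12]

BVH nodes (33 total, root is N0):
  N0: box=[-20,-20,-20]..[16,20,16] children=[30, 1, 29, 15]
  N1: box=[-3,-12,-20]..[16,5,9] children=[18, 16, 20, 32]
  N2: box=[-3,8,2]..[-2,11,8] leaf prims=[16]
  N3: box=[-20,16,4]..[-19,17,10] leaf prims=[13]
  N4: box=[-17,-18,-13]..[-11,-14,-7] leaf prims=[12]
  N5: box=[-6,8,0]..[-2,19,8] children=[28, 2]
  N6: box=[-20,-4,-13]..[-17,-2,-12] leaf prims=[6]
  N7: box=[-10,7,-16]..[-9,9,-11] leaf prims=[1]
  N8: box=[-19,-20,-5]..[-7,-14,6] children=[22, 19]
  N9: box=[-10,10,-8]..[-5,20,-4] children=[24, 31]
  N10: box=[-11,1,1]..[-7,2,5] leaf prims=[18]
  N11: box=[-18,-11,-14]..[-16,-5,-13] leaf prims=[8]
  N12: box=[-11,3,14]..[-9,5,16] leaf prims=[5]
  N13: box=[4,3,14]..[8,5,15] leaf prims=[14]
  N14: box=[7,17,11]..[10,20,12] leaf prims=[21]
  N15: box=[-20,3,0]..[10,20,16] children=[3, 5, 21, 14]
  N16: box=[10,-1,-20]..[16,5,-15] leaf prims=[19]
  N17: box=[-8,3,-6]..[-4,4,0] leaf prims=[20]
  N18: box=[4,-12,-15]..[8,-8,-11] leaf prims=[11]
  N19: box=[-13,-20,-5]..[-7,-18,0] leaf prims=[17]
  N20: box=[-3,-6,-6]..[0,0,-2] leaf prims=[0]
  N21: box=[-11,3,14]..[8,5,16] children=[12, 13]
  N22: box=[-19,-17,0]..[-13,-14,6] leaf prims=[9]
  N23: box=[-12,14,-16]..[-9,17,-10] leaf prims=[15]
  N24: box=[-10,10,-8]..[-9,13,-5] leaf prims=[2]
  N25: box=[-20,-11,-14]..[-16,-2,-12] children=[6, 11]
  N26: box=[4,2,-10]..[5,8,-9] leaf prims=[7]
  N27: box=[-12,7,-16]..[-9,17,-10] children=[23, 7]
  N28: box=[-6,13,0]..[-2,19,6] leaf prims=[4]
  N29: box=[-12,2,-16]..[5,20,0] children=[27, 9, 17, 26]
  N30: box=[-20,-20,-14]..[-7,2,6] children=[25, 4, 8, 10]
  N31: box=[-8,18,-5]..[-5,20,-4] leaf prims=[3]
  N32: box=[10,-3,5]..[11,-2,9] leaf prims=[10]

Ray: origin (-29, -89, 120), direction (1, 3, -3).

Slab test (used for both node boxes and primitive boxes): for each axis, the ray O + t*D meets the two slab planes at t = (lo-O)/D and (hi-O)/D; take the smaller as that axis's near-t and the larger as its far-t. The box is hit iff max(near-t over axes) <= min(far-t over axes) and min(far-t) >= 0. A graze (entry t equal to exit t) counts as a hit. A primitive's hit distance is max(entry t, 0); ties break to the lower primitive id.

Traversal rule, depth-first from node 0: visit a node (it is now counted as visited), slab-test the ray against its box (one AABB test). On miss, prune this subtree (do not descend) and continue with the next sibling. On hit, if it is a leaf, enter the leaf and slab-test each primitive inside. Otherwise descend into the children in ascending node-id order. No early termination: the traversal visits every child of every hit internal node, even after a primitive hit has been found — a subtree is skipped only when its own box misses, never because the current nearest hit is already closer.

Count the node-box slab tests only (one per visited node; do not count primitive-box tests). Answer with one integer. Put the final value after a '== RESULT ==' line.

Walk:
N0 x:[9,45] y:[23,109/3] z:[104/3,140/3] -> hit [104/3,109/3], descend [1, 15, 29, 30]
  N1 x:[26,45] y:[77/3,94/3] z:[37,140/3] -> miss, prune
  N15 x:[9,39] y:[92/3,109/3] z:[104/3,40] -> hit [104/3,109/3], descend [3, 5, 14, 21]
    N3 x:[9,10] y:[35,106/3] z:[110/3,116/3] -> miss, prune
    N5 x:[23,27] y:[97/3,36] z:[112/3,40] -> miss, prune
    N14 x:[36,39] y:[106/3,109/3] z:[36,109/3] -> hit [36,109/3] leaf, test {P21@t=36}
    N21 x:[18,37] y:[92/3,94/3] z:[104/3,106/3] -> miss, prune
  N29 x:[17,34] y:[91/3,109/3] z:[40,136/3] -> miss, prune
  N30 x:[9,22] y:[23,91/3] z:[38,134/3] -> miss, prune

Summary -> nodes [0, 1, 15, 3, 5, 14, 21, 29, 30]; box-tests=9; leaf-entries=1; first=P21

== RESULT ==
9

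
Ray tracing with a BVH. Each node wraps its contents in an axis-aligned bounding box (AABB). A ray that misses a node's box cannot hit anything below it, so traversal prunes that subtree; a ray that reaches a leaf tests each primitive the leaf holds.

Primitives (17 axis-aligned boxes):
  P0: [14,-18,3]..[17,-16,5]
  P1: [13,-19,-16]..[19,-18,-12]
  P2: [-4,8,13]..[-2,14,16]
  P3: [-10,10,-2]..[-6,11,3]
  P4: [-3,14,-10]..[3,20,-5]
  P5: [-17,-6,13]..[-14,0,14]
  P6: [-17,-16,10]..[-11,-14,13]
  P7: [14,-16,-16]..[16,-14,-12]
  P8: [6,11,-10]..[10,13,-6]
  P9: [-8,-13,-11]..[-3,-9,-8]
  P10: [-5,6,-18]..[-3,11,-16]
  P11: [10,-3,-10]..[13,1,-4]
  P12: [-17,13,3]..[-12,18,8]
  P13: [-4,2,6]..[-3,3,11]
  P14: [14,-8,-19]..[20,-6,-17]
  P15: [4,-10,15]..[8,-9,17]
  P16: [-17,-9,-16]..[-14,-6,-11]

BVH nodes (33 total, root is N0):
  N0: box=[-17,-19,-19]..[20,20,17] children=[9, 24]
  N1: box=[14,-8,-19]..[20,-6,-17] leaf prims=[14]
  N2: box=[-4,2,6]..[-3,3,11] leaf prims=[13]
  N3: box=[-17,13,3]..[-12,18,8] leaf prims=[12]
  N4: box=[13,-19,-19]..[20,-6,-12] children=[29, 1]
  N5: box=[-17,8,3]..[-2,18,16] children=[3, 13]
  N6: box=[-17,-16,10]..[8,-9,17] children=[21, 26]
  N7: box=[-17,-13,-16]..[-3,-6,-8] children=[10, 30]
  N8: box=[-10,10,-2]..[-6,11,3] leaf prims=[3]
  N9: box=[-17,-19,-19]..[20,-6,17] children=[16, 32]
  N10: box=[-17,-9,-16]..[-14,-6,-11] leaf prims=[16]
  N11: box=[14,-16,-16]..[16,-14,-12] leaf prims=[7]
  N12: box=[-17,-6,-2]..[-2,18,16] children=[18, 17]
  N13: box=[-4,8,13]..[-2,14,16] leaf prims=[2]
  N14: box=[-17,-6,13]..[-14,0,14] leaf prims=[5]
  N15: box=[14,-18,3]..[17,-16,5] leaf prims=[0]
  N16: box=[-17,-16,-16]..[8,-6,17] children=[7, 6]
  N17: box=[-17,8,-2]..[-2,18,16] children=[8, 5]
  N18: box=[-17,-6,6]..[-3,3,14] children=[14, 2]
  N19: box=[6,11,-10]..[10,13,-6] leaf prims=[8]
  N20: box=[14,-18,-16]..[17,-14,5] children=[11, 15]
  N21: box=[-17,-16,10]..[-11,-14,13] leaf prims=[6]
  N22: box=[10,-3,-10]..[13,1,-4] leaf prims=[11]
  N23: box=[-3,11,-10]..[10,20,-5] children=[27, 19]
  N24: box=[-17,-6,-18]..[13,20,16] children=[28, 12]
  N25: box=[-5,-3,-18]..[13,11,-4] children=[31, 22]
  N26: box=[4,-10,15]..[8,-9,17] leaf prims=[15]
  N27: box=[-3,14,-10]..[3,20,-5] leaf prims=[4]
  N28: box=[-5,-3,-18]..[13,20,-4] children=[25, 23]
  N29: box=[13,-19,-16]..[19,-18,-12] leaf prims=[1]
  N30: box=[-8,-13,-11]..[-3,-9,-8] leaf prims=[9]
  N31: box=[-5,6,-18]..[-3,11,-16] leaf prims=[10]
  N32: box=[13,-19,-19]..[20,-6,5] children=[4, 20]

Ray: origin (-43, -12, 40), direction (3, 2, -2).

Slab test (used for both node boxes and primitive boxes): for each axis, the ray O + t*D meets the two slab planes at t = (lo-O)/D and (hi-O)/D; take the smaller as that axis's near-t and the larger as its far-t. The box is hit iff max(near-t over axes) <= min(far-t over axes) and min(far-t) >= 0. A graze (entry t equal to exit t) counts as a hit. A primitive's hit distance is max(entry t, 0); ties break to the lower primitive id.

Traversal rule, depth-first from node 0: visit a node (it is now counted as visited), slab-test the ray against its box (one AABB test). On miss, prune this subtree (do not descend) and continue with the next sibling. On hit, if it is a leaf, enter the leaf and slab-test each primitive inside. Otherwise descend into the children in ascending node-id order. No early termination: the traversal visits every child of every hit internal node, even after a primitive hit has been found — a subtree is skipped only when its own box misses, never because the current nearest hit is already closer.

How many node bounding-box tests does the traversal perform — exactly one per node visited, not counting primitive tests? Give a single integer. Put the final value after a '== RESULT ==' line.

Walk:
N0 x:[26/3,21] y:[-7/2,16] z:[23/2,59/2] -> hit [23/2,16], descend [9, 24]
  N9 x:[26/3,21] y:[-7/2,3] z:[23/2,59/2] -> miss, prune
  N24 x:[26/3,56/3] y:[3,16] z:[12,29] -> hit [12,16], descend [12, 28]
    N12 x:[26/3,41/3] y:[3,15] z:[12,21] -> hit [12,41/3], descend [17, 18]
      N17 x:[26/3,41/3] y:[10,15] z:[12,21] -> hit [12,41/3], descend [5, 8]
        N5 x:[26/3,41/3] y:[10,15] z:[12,37/2] -> hit [12,41/3], descend [3, 13]
          N3 x:[26/3,31/3] y:[25/2,15] z:[16,37/2] -> miss, prune
          N13 x:[13,41/3] y:[10,13] z:[12,27/2] -> hit [13,13] leaf, test {P2@t=13}
        N8 x:[11,37/3] y:[11,23/2] z:[37/2,21] -> miss, prune
      N18 x:[26/3,40/3] y:[3,15/2] z:[13,17] -> miss, prune
    N28 x:[38/3,56/3] y:[9/2,16] z:[22,29] -> miss, prune

11 AABB tests over nodes [0, 9, 24, 12, 17, 5, 3, 13, 8, 18, 28]; 1 leaf entered; closest P2.

== RESULT ==
11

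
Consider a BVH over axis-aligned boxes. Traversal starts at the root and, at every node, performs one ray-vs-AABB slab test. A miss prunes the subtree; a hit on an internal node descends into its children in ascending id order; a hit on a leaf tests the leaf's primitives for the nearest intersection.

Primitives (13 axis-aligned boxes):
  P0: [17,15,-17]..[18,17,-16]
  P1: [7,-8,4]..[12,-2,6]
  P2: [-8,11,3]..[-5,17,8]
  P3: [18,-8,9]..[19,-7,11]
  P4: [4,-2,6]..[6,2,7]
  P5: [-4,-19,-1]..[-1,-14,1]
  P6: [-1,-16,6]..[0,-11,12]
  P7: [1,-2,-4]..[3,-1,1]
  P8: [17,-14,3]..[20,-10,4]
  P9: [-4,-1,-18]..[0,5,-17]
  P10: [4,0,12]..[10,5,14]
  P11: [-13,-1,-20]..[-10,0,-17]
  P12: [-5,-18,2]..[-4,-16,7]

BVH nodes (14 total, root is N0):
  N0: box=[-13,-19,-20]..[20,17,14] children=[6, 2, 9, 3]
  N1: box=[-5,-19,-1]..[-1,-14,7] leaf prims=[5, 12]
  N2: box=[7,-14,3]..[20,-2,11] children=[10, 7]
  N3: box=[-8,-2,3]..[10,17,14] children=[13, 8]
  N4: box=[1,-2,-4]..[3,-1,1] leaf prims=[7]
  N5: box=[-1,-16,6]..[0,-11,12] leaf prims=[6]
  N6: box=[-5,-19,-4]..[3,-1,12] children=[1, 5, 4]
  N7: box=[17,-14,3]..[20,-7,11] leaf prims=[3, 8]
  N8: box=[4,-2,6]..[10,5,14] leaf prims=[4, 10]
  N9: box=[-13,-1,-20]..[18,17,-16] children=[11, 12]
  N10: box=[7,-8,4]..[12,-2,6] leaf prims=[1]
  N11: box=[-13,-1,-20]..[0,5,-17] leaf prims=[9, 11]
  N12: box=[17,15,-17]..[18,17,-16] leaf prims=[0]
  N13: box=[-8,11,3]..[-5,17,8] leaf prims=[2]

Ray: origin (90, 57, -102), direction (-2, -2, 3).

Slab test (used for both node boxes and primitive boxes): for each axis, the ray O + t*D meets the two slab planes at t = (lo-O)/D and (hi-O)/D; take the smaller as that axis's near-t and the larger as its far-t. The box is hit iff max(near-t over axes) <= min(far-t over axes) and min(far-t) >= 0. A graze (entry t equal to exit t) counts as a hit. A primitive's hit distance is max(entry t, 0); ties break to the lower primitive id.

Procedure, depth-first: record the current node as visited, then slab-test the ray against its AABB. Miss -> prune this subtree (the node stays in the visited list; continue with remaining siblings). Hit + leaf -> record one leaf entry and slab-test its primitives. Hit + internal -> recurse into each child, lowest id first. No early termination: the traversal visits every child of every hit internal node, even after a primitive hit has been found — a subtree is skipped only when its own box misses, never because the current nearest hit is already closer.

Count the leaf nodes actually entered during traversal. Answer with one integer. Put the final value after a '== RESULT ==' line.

Walk:
N0 x:[35,103/2] y:[20,38] z:[82/3,116/3] -> hit [35,38], descend [2, 3, 6, 9]
  N2 x:[35,83/2] y:[59/2,71/2] z:[35,113/3] -> hit [35,71/2], descend [7, 10]
    N7 x:[35,73/2] y:[32,71/2] z:[35,113/3] -> hit [35,71/2] leaf, test {P3(miss), P8@t=35}
    N10 x:[39,83/2] y:[59/2,65/2] z:[106/3,36] -> miss, prune
  N3 x:[40,49] y:[20,59/2] z:[35,116/3] -> miss, prune
  N6 x:[87/2,95/2] y:[29,38] z:[98/3,38] -> miss, prune
  N9 x:[36,103/2] y:[20,29] z:[82/3,86/3] -> miss, prune

order=[0, 2, 7, 10, 3, 6, 9]  |boxes|=7  |leaves|=1  hit=P8

== RESULT ==
1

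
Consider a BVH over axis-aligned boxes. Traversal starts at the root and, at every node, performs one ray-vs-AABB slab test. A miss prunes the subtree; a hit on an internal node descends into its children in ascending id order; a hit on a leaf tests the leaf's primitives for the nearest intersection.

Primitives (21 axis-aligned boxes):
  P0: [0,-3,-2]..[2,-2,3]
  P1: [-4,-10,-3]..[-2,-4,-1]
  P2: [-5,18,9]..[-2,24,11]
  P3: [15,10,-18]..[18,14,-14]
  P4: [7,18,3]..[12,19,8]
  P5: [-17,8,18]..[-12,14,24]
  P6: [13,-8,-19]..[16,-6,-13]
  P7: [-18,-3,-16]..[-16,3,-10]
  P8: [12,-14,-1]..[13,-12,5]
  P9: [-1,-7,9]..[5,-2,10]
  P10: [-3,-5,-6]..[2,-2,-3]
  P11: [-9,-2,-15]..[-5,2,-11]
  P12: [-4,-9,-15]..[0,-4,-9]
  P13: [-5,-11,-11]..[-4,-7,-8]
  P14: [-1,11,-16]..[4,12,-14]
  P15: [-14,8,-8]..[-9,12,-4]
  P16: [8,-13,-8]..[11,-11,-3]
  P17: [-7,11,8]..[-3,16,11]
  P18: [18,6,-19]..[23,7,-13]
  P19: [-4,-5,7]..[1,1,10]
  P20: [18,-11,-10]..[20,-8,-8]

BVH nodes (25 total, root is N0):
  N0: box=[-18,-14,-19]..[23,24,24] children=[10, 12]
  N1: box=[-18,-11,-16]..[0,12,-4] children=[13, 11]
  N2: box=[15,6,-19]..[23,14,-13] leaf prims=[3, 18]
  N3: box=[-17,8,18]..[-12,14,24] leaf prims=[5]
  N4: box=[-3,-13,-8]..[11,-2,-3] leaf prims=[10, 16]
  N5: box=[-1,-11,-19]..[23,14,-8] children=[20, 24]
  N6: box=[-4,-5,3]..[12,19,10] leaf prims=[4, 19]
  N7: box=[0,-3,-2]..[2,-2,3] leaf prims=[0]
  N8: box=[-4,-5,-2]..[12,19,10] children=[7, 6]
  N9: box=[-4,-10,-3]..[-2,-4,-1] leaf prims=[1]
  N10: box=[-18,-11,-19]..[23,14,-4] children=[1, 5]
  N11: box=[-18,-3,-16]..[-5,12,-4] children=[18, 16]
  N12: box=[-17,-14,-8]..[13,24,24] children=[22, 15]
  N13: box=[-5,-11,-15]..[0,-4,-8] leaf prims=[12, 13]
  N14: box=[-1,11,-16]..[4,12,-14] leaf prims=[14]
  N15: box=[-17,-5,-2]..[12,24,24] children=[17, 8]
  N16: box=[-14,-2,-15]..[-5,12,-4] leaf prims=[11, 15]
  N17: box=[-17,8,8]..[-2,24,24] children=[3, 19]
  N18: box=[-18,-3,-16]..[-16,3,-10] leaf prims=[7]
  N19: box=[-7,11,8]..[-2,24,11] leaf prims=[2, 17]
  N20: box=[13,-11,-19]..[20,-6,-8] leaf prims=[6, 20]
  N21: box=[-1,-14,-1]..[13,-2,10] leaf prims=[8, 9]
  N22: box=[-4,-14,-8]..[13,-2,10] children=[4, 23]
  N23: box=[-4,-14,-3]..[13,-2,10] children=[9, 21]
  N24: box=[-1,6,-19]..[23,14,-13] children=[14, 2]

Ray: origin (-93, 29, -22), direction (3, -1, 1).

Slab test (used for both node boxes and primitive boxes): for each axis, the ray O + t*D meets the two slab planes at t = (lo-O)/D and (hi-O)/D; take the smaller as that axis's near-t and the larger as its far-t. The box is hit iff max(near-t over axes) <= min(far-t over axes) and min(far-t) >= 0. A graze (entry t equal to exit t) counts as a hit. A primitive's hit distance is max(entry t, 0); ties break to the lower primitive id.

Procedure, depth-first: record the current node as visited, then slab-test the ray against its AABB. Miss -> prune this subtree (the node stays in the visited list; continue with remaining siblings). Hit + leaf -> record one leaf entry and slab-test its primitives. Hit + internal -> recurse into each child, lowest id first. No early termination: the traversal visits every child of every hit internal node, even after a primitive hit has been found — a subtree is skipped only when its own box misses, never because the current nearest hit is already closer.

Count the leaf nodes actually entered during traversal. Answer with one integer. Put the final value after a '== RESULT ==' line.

Trace the traversal:
N0 x:[25,116/3] y:[5,43] z:[3,46] -> hit [25,116/3], descend [10, 12]
  N10 x:[25,116/3] y:[15,40] z:[3,18] -> miss, prune
  N12 x:[76/3,106/3] y:[5,43] z:[14,46] -> hit [76/3,106/3], descend [15, 22]
    N15 x:[76/3,35] y:[5,34] z:[20,46] -> hit [76/3,34], descend [8, 17]
      N8 x:[89/3,35] y:[10,34] z:[20,32] -> hit [89/3,32], descend [6, 7]
        N6 x:[89/3,35] y:[10,34] z:[25,32] -> hit [89/3,32] leaf, test {P4(miss), P19@t=89/3}
        N7 x:[31,95/3] y:[31,32] z:[20,25] -> miss, prune
      N17 x:[76/3,91/3] y:[5,21] z:[30,46] -> miss, prune
    N22 x:[89/3,106/3] y:[31,43] z:[14,32] -> hit [31,32], descend [4, 23]
      N4 x:[30,104/3] y:[31,42] z:[14,19] -> miss, prune
      N23 x:[89/3,106/3] y:[31,43] z:[19,32] -> hit [31,32], descend [9, 21]
        N9 x:[89/3,91/3] y:[33,39] z:[19,21] -> miss, prune
        N21 x:[92/3,106/3] y:[31,43] z:[21,32] -> hit [31,32] leaf, test {P8(miss), P9@t=31}

Summary -> nodes [0, 10, 12, 15, 8, 6, 7, 17, 22, 4, 23, 9, 21]; box-tests=13; leaf-entries=2; first=P19

== RESULT ==
2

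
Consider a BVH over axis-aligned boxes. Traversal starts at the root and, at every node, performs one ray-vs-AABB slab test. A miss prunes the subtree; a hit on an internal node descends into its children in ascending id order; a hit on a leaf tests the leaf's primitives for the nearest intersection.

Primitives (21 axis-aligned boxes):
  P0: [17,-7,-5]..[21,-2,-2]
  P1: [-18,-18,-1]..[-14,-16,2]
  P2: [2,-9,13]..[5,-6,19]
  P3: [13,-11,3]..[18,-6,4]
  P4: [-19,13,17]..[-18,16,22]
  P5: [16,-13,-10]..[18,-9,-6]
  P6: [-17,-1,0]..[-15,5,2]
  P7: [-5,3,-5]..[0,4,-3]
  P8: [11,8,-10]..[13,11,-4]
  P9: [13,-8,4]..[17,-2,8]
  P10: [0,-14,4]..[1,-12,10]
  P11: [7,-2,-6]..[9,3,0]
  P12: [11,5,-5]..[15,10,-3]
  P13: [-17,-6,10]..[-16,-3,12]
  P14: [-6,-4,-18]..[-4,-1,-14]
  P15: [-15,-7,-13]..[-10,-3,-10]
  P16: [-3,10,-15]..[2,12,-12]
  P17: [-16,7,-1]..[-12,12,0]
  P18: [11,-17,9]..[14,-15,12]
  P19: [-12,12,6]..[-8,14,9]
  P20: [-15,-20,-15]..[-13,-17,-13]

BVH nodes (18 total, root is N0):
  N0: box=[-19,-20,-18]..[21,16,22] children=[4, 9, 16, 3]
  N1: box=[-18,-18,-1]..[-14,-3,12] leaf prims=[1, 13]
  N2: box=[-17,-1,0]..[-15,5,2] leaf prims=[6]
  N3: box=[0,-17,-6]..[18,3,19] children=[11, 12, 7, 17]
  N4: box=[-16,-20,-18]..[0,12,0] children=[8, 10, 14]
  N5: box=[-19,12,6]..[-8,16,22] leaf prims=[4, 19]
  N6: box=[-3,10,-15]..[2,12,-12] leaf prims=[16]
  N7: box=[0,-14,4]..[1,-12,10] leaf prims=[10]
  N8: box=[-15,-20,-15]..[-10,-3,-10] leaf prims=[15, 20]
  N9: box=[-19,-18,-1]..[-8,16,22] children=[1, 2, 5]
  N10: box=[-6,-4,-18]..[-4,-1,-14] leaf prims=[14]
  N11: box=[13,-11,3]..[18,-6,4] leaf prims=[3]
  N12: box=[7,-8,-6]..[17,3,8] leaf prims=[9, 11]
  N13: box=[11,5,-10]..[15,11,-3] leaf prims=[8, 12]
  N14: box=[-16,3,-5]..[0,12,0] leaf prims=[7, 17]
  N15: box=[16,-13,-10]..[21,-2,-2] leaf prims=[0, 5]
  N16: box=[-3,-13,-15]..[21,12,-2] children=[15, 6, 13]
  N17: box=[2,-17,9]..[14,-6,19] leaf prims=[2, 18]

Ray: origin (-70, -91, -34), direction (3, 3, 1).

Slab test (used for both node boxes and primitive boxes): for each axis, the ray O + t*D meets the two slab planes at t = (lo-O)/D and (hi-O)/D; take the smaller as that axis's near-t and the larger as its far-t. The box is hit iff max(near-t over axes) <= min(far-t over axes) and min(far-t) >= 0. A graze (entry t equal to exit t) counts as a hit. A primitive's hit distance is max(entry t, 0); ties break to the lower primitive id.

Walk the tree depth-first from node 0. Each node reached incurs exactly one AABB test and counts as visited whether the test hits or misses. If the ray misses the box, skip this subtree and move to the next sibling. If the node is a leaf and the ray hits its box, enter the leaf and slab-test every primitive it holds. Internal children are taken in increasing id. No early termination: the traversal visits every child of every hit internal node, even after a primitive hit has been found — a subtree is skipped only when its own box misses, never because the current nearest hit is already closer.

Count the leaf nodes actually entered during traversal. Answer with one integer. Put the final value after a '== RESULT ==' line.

Trace the traversal:
N0 x:[17,91/3] y:[71/3,107/3] z:[16,56] -> hit [71/3,91/3], descend [3, 4, 9, 16]
  N3 x:[70/3,88/3] y:[74/3,94/3] z:[28,53] -> hit [28,88/3], descend [7, 11, 12, 17]
    N7 x:[70/3,71/3] y:[77/3,79/3] z:[38,44] -> miss, prune
    N11 x:[83/3,88/3] y:[80/3,85/3] z:[37,38] -> miss, prune
    N12 x:[77/3,29] y:[83/3,94/3] z:[28,42] -> hit [28,29] leaf, test {P9(miss), P11(miss)}
    N17 x:[24,28] y:[74/3,85/3] z:[43,53] -> miss, prune
  N4 x:[18,70/3] y:[71/3,103/3] z:[16,34] -> miss, prune
  N9 x:[17,62/3] y:[73/3,107/3] z:[33,56] -> miss, prune
  N16 x:[67/3,91/3] y:[26,103/3] z:[19,32] -> hit [26,91/3], descend [6, 13, 15]
    N6 x:[67/3,24] y:[101/3,103/3] z:[19,22] -> miss, prune
    N13 x:[27,85/3] y:[32,34] z:[24,31] -> miss, prune
    N15 x:[86/3,91/3] y:[26,89/3] z:[24,32] -> hit [86/3,89/3] leaf, test {P0@t=29, P5(miss)}

order=[0, 3, 7, 11, 12, 17, 4, 9, 16, 6, 13, 15]  |boxes|=12  |leaves|=2  hit=P0

== RESULT ==
2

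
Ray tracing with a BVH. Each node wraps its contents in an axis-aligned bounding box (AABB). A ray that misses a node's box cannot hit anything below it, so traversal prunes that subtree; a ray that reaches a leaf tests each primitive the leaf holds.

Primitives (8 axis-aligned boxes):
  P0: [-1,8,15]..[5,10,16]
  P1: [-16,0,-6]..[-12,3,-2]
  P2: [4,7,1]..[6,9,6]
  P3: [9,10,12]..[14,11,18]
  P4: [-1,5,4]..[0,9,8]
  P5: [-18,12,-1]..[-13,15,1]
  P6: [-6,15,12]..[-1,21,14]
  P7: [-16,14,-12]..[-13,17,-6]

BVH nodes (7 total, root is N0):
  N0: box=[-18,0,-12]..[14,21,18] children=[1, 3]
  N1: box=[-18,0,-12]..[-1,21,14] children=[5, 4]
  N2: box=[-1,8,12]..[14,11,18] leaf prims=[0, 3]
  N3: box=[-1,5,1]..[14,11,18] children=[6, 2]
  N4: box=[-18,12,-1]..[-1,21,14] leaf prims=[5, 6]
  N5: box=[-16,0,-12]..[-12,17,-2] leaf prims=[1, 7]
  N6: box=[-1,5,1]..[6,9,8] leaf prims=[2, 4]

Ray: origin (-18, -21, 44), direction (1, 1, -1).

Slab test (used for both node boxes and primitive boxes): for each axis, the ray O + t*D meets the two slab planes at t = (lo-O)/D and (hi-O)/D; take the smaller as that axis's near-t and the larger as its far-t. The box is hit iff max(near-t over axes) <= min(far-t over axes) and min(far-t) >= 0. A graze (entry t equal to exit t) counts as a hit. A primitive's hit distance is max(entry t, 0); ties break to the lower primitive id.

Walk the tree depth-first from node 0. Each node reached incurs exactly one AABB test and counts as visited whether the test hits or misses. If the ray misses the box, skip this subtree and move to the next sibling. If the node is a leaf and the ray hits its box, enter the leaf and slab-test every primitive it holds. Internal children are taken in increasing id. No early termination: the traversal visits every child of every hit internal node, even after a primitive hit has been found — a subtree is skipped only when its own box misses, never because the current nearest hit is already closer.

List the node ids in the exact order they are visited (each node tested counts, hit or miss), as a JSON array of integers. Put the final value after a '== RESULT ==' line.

Trace the traversal:
N0 x:[0,32] y:[21,42] z:[26,56] -> hit [26,32], descend [1, 3]
  N1 x:[0,17] y:[21,42] z:[30,56] -> miss, prune
  N3 x:[17,32] y:[26,32] z:[26,43] -> hit [26,32], descend [2, 6]
    N2 x:[17,32] y:[29,32] z:[26,32] -> hit [29,32] leaf, test {P0(miss), P3@t=31}
    N6 x:[17,24] y:[26,30] z:[36,43] -> miss, prune

Visited [0, 1, 3, 2, 6]. Tests: 5 box, 1 leaf. Nearest: P3.

== RESULT ==
[0, 1, 3, 2, 6]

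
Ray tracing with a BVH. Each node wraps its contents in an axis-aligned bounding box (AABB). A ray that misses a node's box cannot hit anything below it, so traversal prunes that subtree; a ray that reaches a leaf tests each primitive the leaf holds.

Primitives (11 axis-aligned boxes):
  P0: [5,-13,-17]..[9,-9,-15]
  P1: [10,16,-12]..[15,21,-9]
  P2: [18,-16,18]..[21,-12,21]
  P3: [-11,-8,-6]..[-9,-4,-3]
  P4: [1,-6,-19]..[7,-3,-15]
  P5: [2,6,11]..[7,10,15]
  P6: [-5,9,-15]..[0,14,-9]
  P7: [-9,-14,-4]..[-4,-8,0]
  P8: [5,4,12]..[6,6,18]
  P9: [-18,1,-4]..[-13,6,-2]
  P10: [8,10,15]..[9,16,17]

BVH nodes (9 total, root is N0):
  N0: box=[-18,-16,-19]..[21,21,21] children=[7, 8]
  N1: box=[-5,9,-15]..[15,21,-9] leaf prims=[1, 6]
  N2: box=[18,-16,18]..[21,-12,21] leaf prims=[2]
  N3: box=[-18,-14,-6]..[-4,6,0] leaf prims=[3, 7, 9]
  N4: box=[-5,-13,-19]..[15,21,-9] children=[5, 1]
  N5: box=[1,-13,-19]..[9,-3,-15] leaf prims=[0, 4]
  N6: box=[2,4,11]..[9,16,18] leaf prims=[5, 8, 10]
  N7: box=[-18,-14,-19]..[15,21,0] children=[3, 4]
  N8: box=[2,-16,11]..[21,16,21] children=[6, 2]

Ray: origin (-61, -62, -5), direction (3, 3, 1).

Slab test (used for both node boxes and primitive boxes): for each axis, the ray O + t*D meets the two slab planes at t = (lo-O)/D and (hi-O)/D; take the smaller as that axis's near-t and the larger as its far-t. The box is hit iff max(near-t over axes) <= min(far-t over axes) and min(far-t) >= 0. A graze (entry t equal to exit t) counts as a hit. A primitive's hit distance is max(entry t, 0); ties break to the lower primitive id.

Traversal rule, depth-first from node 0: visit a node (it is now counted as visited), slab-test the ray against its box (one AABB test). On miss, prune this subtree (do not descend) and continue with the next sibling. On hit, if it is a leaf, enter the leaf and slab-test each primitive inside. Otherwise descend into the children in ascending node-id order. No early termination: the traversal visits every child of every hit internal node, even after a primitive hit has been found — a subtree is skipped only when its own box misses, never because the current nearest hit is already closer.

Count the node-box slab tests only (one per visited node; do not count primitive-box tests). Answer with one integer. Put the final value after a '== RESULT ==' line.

Trace the traversal:
N0 x:[43/3,82/3] y:[46/3,83/3] z:[-14,26] -> hit [46/3,26], descend [7, 8]
  N7 x:[43/3,76/3] y:[16,83/3] z:[-14,5] -> miss, prune
  N8 x:[21,82/3] y:[46/3,26] z:[16,26] -> hit [21,26], descend [2, 6]
    N2 x:[79/3,82/3] y:[46/3,50/3] z:[23,26] -> miss, prune
    N6 x:[21,70/3] y:[22,26] z:[16,23] -> hit [22,23] leaf, test {P5(miss), P8@t=22, P10(miss)}

Visited [0, 7, 8, 2, 6]. Tests: 5 box, 1 leaf. Nearest: P8.

== RESULT ==
5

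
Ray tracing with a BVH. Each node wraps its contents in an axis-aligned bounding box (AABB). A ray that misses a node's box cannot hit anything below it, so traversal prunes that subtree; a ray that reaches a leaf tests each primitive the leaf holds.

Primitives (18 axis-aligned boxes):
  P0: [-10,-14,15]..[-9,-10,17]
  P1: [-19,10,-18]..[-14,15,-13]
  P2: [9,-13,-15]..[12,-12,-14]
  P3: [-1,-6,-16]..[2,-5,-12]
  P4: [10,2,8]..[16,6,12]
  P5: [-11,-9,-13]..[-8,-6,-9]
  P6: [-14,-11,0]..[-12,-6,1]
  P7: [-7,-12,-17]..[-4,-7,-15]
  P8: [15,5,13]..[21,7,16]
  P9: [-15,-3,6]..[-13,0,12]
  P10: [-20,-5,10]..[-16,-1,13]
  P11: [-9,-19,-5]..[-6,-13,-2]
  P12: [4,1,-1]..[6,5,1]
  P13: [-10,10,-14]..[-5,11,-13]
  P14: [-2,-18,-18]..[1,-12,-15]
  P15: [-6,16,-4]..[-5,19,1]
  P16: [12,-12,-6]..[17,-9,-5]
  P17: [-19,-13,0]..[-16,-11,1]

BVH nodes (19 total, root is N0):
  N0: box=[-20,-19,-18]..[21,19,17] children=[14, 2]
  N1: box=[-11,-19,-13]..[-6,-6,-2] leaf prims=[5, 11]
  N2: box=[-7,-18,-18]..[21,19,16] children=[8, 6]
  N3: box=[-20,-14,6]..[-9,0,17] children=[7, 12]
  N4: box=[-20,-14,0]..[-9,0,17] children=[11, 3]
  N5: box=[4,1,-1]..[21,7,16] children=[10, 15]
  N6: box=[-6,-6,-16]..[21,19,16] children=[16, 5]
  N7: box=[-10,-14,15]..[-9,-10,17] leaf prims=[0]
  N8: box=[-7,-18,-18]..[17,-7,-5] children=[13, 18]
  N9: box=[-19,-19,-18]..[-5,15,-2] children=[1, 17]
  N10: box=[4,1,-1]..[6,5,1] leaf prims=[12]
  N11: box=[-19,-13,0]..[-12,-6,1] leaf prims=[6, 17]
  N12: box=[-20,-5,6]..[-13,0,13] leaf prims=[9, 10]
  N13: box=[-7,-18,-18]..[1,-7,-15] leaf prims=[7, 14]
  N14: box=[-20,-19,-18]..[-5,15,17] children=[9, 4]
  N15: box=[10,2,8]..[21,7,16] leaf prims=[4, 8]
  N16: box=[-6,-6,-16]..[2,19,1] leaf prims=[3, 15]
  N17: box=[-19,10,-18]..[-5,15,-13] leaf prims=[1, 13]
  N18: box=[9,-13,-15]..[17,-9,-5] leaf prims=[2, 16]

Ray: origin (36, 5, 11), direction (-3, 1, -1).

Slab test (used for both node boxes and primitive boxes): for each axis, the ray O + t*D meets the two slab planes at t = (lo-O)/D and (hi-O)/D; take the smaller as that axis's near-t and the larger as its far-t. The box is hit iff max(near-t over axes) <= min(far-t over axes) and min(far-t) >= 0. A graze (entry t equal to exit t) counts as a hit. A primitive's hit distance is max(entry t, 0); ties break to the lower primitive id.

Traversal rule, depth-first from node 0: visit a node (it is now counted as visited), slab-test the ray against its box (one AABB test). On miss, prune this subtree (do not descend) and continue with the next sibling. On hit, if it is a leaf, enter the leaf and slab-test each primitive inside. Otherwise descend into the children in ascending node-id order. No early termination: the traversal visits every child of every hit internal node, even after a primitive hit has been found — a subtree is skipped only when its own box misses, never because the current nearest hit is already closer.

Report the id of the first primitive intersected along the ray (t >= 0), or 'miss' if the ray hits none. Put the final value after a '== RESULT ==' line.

Trace the traversal:
N0 x:[5,56/3] y:[-24,14] z:[-6,29] -> hit [5,14], descend [2, 14]
  N2 x:[5,43/3] y:[-23,14] z:[-5,29] -> hit [5,14], descend [6, 8]
    N6 x:[5,14] y:[-11,14] z:[-5,27] -> hit [5,14], descend [5, 16]
      N5 x:[5,32/3] y:[-4,2] z:[-5,12] -> miss, prune
      N16 x:[34/3,14] y:[-11,14] z:[10,27] -> hit [34/3,14] leaf, test {P3(miss), P15@t=41/3}
    N8 x:[19/3,43/3] y:[-23,-12] z:[16,29] -> miss, prune
  N14 x:[41/3,56/3] y:[-24,10] z:[-6,29] -> miss, prune

7 AABB tests over nodes [0, 2, 6, 5, 16, 8, 14]; 1 leaf entered; closest P15.

== RESULT ==
15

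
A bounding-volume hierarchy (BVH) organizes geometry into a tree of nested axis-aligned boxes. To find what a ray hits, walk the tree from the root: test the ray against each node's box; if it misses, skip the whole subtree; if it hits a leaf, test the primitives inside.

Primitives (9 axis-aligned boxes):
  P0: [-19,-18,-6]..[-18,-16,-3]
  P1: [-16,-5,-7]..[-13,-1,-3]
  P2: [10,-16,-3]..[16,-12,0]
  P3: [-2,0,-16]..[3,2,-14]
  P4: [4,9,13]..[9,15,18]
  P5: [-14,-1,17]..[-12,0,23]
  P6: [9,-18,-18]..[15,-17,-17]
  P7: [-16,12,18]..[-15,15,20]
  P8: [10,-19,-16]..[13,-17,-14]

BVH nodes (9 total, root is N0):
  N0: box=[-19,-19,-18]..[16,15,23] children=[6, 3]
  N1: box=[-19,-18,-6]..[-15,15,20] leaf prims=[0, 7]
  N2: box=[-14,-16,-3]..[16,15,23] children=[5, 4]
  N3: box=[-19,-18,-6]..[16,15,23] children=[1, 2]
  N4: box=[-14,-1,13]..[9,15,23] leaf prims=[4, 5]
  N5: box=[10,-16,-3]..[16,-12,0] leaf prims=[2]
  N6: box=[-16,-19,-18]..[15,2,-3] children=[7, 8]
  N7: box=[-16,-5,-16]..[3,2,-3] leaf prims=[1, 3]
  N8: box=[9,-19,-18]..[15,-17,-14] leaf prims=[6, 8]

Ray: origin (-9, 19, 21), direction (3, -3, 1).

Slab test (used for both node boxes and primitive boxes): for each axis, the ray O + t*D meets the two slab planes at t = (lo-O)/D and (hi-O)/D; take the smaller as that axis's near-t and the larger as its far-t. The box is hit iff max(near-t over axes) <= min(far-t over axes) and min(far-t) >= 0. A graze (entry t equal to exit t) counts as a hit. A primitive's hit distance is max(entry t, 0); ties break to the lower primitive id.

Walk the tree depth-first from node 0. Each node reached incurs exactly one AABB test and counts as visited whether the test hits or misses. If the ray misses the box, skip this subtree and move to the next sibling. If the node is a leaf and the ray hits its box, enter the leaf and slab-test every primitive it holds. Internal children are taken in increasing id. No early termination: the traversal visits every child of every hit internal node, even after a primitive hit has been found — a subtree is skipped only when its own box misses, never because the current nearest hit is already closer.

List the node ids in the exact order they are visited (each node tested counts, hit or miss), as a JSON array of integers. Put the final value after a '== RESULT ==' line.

Walk:
N0 x:[-10/3,25/3] y:[4/3,38/3] z:[-39,2] -> hit [4/3,2], descend [3, 6]
  N3 x:[-10/3,25/3] y:[4/3,37/3] z:[-27,2] -> hit [4/3,2], descend [1, 2]
    N1 x:[-10/3,-2] y:[4/3,37/3] z:[-27,-1] -> miss, prune
    N2 x:[-5/3,25/3] y:[4/3,35/3] z:[-24,2] -> hit [4/3,2], descend [4, 5]
      N4 x:[-5/3,6] y:[4/3,20/3] z:[-8,2] -> hit [4/3,2] leaf, test {P4(miss), P5(miss)}
      N5 x:[19/3,25/3] y:[31/3,35/3] z:[-24,-21] -> miss, prune
  N6 x:[-7/3,8] y:[17/3,38/3] z:[-39,-24] -> miss, prune

7 AABB tests over nodes [0, 3, 1, 2, 4, 5, 6]; 1 leaf entered; closest miss.

== RESULT ==
[0, 3, 1, 2, 4, 5, 6]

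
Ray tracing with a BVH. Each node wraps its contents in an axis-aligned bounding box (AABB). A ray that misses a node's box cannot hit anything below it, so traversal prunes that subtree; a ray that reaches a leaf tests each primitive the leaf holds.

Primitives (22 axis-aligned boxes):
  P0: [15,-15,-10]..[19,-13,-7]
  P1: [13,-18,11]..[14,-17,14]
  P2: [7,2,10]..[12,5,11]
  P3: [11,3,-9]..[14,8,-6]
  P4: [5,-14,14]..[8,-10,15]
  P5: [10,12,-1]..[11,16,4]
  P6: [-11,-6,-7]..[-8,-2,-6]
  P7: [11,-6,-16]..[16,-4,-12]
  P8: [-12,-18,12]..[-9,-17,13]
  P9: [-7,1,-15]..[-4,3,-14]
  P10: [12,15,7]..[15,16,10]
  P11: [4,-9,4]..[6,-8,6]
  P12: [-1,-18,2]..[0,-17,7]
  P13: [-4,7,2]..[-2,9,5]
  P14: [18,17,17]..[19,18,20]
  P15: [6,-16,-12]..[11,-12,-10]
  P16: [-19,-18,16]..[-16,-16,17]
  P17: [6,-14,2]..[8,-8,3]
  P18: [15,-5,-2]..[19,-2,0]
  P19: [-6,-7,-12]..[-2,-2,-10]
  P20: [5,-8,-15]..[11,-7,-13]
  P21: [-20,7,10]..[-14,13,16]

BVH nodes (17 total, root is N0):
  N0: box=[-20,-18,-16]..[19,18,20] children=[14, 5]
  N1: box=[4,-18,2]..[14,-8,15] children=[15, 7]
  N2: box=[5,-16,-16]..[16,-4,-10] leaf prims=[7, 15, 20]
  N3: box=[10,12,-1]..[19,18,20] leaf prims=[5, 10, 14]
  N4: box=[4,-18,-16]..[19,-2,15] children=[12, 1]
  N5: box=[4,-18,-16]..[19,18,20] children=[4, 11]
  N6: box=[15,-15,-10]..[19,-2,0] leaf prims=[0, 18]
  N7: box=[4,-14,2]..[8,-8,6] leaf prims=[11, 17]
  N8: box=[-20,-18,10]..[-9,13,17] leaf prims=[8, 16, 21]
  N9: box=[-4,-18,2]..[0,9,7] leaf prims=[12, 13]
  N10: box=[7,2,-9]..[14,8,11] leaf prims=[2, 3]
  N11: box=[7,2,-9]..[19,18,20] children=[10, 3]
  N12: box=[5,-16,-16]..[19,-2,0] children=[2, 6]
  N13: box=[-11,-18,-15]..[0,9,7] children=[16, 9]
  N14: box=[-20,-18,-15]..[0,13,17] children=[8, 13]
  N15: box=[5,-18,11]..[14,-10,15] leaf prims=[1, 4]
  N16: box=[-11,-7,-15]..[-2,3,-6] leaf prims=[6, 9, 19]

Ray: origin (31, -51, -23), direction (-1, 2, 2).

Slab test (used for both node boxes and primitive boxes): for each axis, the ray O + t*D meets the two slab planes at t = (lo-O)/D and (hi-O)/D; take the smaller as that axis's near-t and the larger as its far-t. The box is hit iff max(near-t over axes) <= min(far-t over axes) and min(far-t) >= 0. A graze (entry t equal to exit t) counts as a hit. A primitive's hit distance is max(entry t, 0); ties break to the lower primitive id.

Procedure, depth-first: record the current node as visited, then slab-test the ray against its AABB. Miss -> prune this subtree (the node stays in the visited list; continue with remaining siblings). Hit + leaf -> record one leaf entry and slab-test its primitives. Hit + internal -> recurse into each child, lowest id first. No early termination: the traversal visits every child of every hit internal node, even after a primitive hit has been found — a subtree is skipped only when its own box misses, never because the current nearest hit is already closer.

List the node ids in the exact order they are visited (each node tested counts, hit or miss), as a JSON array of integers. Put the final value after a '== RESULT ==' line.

Trace the traversal:
N0 x:[12,51] y:[33/2,69/2] z:[7/2,43/2] -> hit [33/2,43/2], descend [5, 14]
  N5 x:[12,27] y:[33/2,69/2] z:[7/2,43/2] -> hit [33/2,43/2], descend [4, 11]
    N4 x:[12,27] y:[33/2,49/2] z:[7/2,19] -> hit [33/2,19], descend [1, 12]
      N1 x:[17,27] y:[33/2,43/2] z:[25/2,19] -> hit [17,19], descend [7, 15]
        N7 x:[23,27] y:[37/2,43/2] z:[25/2,29/2] -> miss, prune
        N15 x:[17,26] y:[33/2,41/2] z:[17,19] -> hit [17,19] leaf, test {P1@t=17, P4(miss)}
      N12 x:[12,26] y:[35/2,49/2] z:[7/2,23/2] -> miss, prune
    N11 x:[12,24] y:[53/2,69/2] z:[7,43/2] -> miss, prune
  N14 x:[31,51] y:[33/2,32] z:[4,20] -> miss, prune

Summary -> nodes [0, 5, 4, 1, 7, 15, 12, 11, 14]; box-tests=9; leaf-entries=1; first=P1

== RESULT ==
[0, 5, 4, 1, 7, 15, 12, 11, 14]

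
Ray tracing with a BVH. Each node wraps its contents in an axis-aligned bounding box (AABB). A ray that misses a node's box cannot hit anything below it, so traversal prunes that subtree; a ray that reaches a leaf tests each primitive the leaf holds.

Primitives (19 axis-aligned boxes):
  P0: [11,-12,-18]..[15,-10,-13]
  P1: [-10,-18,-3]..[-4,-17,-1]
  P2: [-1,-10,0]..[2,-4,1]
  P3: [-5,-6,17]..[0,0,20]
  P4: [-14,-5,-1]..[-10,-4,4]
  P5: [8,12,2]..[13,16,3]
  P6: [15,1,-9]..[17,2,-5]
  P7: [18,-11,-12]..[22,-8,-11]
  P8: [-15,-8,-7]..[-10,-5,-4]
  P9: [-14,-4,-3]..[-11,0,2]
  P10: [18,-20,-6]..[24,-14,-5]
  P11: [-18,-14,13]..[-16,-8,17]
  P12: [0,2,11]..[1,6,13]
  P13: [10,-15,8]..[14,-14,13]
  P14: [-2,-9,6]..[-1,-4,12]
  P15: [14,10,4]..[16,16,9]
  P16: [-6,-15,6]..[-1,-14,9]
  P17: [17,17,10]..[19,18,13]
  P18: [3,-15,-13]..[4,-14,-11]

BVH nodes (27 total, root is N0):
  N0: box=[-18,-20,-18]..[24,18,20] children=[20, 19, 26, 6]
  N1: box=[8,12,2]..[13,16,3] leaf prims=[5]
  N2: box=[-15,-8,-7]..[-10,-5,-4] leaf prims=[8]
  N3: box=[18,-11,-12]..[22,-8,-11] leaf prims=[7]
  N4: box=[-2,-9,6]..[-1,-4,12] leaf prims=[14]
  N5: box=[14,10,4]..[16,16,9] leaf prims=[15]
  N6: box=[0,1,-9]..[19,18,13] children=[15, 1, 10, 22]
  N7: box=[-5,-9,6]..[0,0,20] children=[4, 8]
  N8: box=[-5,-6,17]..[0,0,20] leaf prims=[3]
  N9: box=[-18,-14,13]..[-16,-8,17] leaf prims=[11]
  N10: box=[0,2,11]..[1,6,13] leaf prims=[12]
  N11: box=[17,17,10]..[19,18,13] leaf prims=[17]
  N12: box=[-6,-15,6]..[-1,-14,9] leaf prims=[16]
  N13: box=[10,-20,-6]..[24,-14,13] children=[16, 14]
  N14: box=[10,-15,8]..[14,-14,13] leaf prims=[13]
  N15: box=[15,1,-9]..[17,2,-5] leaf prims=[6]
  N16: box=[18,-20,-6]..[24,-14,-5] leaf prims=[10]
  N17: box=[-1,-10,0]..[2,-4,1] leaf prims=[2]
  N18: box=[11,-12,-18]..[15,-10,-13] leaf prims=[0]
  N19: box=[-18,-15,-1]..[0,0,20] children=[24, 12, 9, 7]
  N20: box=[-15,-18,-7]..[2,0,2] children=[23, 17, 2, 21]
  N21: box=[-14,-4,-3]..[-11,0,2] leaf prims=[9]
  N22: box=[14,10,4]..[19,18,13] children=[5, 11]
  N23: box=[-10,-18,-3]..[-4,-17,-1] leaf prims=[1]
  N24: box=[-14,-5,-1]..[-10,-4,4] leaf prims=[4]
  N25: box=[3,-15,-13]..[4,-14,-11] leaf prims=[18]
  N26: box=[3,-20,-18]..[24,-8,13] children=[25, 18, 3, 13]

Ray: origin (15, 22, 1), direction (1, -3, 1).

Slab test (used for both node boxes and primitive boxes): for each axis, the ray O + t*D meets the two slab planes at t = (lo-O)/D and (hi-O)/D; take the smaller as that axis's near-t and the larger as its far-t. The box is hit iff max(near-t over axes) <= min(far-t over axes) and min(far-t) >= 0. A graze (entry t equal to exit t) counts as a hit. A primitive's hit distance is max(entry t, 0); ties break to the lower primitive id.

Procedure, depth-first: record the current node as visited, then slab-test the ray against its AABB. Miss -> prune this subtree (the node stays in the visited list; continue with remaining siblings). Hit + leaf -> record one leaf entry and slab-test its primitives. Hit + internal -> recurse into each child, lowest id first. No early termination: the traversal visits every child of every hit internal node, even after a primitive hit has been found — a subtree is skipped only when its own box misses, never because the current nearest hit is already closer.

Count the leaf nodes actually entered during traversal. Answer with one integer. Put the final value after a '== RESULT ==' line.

Traverse from the root:
N0 x:[-33,9] y:[4/3,14] z:[-19,19] -> hit [4/3,9], descend [6, 19, 20, 26]
  N6 x:[-15,4] y:[4/3,7] z:[-10,12] -> hit [4/3,4], descend [1, 10, 15, 22]
    N1 x:[-7,-2] y:[2,10/3] z:[1,2] -> miss, prune
    N10 x:[-15,-14] y:[16/3,20/3] z:[10,12] -> miss, prune
    N15 x:[0,2] y:[20/3,7] z:[-10,-6] -> miss, prune
    N22 x:[-1,4] y:[4/3,4] z:[3,12] -> hit [3,4], descend [5, 11]
      N5 x:[-1,1] y:[2,4] z:[3,8] -> miss, prune
      N11 x:[2,4] y:[4/3,5/3] z:[9,12] -> miss, prune
  N19 x:[-33,-15] y:[22/3,37/3] z:[-2,19] -> miss, prune
  N20 x:[-30,-13] y:[22/3,40/3] z:[-8,1] -> miss, prune
  N26 x:[-12,9] y:[10,14] z:[-19,12] -> miss, prune

Summary -> nodes [0, 6, 1, 10, 15, 22, 5, 11, 19, 20, 26]; box-tests=11; leaf-entries=0; first=miss

== RESULT ==
0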